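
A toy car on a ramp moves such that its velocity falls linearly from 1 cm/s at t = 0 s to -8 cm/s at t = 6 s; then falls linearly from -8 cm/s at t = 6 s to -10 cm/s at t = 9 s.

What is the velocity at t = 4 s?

On 0–6 s the graph is linear from 1 to -8 cm/s: v(4) = 1 + (-8 − 1)·(4 − 0)/(6 − 0) = -5 cm/s.

-5 cm/s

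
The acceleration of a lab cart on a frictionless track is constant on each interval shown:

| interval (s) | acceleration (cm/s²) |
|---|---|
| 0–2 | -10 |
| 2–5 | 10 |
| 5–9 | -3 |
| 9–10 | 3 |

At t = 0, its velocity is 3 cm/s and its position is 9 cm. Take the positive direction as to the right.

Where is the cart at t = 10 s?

On each constant-a segment, Δv = aΔt and Δx = v₀Δt + ½aΔt²; chain segment to segment.
0–2 s: v starts 3 cm/s; Δx = 3·2 + ½·-10·2² = -14 cm; v ends -17 cm/s.
2–5 s: v starts -17 cm/s; Δx = -17·3 + ½·10·3² = -6 cm; v ends 13 cm/s.
5–9 s: v starts 13 cm/s; Δx = 13·4 + ½·-3·4² = 28 cm; v ends 1 cm/s.
9–10 s: v starts 1 cm/s; Δx = 1·1 + ½·3·1² = 2.5 cm; v ends 4 cm/s.
x(10) = 9 + Σ Δx = 19.5 cm.

19.5 cm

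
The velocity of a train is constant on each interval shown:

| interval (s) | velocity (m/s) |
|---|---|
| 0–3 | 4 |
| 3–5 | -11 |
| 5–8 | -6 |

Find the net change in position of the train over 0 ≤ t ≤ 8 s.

Displacement is the signed area under the v-t curve.
0–3 s: 4 × 3 = 12 m
3–5 s: -11 × 2 = -22 m
5–8 s: -6 × 3 = -18 m
Net displacement = -28 m

-28 m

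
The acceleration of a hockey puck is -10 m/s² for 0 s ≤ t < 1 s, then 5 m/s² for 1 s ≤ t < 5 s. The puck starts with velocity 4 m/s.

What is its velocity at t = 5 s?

Δv equals the area under the a-t graph; then v = v₀ + Δv.
0–1 s: -10 × 1 = -10 m/s
1–5 s: 5 × 4 = 20 m/s
Δv = 10 m/s, so v(5) = 4 + (10) = 14 m/s.

14 m/s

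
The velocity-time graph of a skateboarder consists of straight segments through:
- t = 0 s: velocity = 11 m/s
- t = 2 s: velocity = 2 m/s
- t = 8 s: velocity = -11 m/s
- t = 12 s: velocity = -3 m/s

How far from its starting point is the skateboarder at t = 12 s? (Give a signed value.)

Displacement is the signed area under the v-t curve.
0–2 s: ½(11 + 2)(2) = 13 m
2–8 s: ½(2 + -11)(6) = -27 m
8–12 s: ½(-11 + -3)(4) = -28 m
Net displacement = -42 m

-42 m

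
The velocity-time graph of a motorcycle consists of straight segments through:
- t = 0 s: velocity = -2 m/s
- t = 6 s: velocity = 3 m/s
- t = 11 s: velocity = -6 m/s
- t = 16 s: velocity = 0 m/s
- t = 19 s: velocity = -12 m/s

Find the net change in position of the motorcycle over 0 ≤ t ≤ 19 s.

Net displacement equals the area under the velocity-time graph (areas below the axis count negative).
0–6 s: ½(-2 + 3)(6) = 3 m
6–11 s: ½(3 + -6)(5) = -7.5 m
11–16 s: ½(-6 + 0)(5) = -15 m
16–19 s: ½(0 + -12)(3) = -18 m
Net displacement = -37.5 m

-37.5 m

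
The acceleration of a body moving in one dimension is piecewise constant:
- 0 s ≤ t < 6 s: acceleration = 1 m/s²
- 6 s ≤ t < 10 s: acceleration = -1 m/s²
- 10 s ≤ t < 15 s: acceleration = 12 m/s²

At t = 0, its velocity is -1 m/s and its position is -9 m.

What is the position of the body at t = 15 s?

170 m

On each constant-a segment, Δv = aΔt and Δx = v₀Δt + ½aΔt²; chain segment to segment.
0–6 s: v starts -1 m/s; Δx = -1·6 + ½·1·6² = 12 m; v ends 5 m/s.
6–10 s: v starts 5 m/s; Δx = 5·4 + ½·-1·4² = 12 m; v ends 1 m/s.
10–15 s: v starts 1 m/s; Δx = 1·5 + ½·12·5² = 155 m; v ends 61 m/s.
x(15) = -9 + Σ Δx = 170 m.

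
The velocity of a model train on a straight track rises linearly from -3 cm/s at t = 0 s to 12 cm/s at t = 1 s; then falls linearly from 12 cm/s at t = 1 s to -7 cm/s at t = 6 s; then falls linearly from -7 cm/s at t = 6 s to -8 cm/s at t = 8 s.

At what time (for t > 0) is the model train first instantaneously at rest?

v changes sign on 0–1 s (from -3 to 12); the graph is linear there, so v = 0 at t = 0 + (3)·(1 − 0)/(12 − -3) = 0.2 s.

t = 0.2 s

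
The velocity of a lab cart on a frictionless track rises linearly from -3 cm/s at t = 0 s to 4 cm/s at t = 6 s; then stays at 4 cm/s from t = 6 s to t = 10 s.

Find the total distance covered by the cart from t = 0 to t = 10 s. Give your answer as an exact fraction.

187/7 cm

Total distance travelled is ∫|v| dt — sum the magnitudes of each area piece.
0–6 s: v = 0 at t = 18/7 s; triangle areas 27/7 + 48/7 = 75/7 cm
6–10 s: |4| × 4 = 16 cm
Total distance = 187/7 cm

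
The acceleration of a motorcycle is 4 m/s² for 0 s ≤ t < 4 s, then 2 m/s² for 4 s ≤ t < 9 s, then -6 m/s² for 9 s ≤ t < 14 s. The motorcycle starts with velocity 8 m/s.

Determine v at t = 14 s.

Δv equals the area under the a-t graph; then v = v₀ + Δv.
0–4 s: 4 × 4 = 16 m/s
4–9 s: 2 × 5 = 10 m/s
9–14 s: -6 × 5 = -30 m/s
Δv = -4 m/s, so v(14) = 8 + (-4) = 4 m/s.

4 m/s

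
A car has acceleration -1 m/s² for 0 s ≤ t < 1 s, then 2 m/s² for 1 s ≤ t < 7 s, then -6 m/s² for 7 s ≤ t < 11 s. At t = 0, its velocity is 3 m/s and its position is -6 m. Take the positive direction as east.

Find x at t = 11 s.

52.5 m

On each constant-a segment, Δv = aΔt and Δx = v₀Δt + ½aΔt²; chain segment to segment.
0–1 s: v starts 3 m/s; Δx = 3·1 + ½·-1·1² = 2.5 m; v ends 2 m/s.
1–7 s: v starts 2 m/s; Δx = 2·6 + ½·2·6² = 48 m; v ends 14 m/s.
7–11 s: v starts 14 m/s; Δx = 14·4 + ½·-6·4² = 8 m; v ends -10 m/s.
x(11) = -6 + Σ Δx = 52.5 m.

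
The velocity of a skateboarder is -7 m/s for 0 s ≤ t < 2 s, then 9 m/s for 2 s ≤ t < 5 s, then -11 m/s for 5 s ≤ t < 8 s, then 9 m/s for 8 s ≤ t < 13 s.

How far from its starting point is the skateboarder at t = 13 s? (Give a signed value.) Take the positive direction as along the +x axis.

Displacement is the signed area under the v-t curve.
0–2 s: -7 × 2 = -14 m
2–5 s: 9 × 3 = 27 m
5–8 s: -11 × 3 = -33 m
8–13 s: 9 × 5 = 45 m
Net displacement = 25 m

25 m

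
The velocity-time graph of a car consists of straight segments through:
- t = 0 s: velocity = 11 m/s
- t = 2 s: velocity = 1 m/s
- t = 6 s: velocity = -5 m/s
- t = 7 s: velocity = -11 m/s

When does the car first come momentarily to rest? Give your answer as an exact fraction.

v changes sign on 2–6 s (from 1 to -5); the graph is linear there, so v = 0 at t = 2 + (-1)·(6 − 2)/(-5 − 1) = 8/3 s.

t = 8/3 s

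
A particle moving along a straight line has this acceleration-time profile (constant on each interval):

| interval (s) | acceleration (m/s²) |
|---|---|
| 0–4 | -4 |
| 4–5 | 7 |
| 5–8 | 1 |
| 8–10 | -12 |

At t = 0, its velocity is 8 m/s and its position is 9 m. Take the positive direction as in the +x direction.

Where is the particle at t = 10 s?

On each constant-a segment, Δv = aΔt and Δx = v₀Δt + ½aΔt²; chain segment to segment.
0–4 s: v starts 8 m/s; Δx = 8·4 + ½·-4·4² = 0 m; v ends -8 m/s.
4–5 s: v starts -8 m/s; Δx = -8·1 + ½·7·1² = -4.5 m; v ends -1 m/s.
5–8 s: v starts -1 m/s; Δx = -1·3 + ½·1·3² = 1.5 m; v ends 2 m/s.
8–10 s: v starts 2 m/s; Δx = 2·2 + ½·-12·2² = -20 m; v ends -22 m/s.
x(10) = 9 + Σ Δx = -14 m.

-14 m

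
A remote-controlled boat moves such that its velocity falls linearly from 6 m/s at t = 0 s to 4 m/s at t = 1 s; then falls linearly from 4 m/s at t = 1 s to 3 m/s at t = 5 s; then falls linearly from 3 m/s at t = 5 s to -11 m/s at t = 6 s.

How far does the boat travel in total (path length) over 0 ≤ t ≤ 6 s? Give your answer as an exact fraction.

331/14 m

Distance (not displacement) is the total path length: add the absolute areas under v-t.
0–1 s: |½(6 + 4)(1)| = 5 m
1–5 s: |½(4 + 3)(4)| = 14 m
5–6 s: v = 0 at t = 73/14 s; triangle areas 9/28 + 121/28 = 65/14 m
Total distance = 331/14 m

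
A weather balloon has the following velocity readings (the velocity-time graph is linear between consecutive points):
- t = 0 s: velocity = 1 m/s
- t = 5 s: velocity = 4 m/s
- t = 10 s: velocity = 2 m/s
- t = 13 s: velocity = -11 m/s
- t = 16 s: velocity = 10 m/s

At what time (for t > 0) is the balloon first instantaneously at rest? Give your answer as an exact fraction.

v changes sign on 10–13 s (from 2 to -11); the graph is linear there, so v = 0 at t = 10 + (-2)·(13 − 10)/(-11 − 2) = 136/13 s.

t = 136/13 s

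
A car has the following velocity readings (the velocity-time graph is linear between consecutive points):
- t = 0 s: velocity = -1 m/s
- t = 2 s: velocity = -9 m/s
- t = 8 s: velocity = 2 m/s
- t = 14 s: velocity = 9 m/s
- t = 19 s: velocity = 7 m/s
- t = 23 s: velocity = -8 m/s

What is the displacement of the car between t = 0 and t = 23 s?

40 m

Displacement is the signed area under the v-t curve.
0–2 s: ½(-1 + -9)(2) = -10 m
2–8 s: ½(-9 + 2)(6) = -21 m
8–14 s: ½(2 + 9)(6) = 33 m
14–19 s: ½(9 + 7)(5) = 40 m
19–23 s: ½(7 + -8)(4) = -2 m
Net displacement = 40 m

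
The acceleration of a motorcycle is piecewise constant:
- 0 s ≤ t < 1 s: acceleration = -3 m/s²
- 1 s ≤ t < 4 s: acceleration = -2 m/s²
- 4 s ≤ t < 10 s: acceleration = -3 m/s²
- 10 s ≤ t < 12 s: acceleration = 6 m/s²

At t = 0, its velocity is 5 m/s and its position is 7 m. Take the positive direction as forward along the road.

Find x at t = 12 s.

On each constant-a segment, Δv = aΔt and Δx = v₀Δt + ½aΔt²; chain segment to segment.
0–1 s: v starts 5 m/s; Δx = 5·1 + ½·-3·1² = 3.5 m; v ends 2 m/s.
1–4 s: v starts 2 m/s; Δx = 2·3 + ½·-2·3² = -3 m; v ends -4 m/s.
4–10 s: v starts -4 m/s; Δx = -4·6 + ½·-3·6² = -78 m; v ends -22 m/s.
10–12 s: v starts -22 m/s; Δx = -22·2 + ½·6·2² = -32 m; v ends -10 m/s.
x(12) = 7 + Σ Δx = -102.5 m.

-102.5 m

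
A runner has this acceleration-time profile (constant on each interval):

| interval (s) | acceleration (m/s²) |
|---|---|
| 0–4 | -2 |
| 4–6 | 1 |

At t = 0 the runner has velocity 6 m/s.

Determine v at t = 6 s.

0 m/s

Δv equals the area under the a-t graph; then v = v₀ + Δv.
0–4 s: -2 × 4 = -8 m/s
4–6 s: 1 × 2 = 2 m/s
Δv = -6 m/s, so v(6) = 6 + (-6) = 0 m/s.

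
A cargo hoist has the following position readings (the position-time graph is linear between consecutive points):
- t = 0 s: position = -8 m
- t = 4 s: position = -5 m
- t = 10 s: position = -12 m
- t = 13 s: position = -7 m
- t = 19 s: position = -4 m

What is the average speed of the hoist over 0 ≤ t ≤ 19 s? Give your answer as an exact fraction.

18/19 m/s

Average speed = (total path length)/(elapsed time); on a piecewise-linear x-t graph the path length is Σ|Δx|.
0–4 s: |Δx| = |-5 − -8| = 3 m
4–10 s: |Δx| = |-12 − -5| = 7 m
10–13 s: |Δx| = |-7 − -12| = 5 m
13–19 s: |Δx| = |-4 − -7| = 3 m
Total path = 18 m; average speed = 18/19 = 18/19 m/s.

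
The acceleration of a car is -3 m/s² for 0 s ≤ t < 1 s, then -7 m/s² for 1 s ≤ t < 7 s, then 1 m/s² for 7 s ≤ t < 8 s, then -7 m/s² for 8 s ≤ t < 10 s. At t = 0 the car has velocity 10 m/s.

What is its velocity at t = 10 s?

-48 m/s

Δv equals the area under the a-t graph; then v = v₀ + Δv.
0–1 s: -3 × 1 = -3 m/s
1–7 s: -7 × 6 = -42 m/s
7–8 s: 1 × 1 = 1 m/s
8–10 s: -7 × 2 = -14 m/s
Δv = -58 m/s, so v(10) = 10 + (-58) = -48 m/s.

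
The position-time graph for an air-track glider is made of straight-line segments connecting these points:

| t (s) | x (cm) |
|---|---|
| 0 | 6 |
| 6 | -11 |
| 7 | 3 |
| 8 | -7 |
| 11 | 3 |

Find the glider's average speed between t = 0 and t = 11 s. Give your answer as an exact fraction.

Average speed = (total path length)/(elapsed time); on a piecewise-linear x-t graph the path length is Σ|Δx|.
0–6 s: |Δx| = |-11 − 6| = 17 cm
6–7 s: |Δx| = |3 − -11| = 14 cm
7–8 s: |Δx| = |-7 − 3| = 10 cm
8–11 s: |Δx| = |3 − -7| = 10 cm
Total path = 51 cm; average speed = 51/11 = 51/11 cm/s.

51/11 cm/s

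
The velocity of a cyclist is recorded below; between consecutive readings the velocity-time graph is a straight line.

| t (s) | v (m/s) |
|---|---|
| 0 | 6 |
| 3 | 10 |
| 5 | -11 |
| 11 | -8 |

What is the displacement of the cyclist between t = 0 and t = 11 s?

Displacement is the signed area under the v-t curve.
0–3 s: ½(6 + 10)(3) = 24 m
3–5 s: ½(10 + -11)(2) = -1 m
5–11 s: ½(-11 + -8)(6) = -57 m
Net displacement = -34 m

-34 m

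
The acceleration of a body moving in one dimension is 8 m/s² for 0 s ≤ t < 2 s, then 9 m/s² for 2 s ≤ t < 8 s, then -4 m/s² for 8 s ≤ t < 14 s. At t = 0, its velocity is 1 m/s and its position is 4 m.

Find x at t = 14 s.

640 m

On each constant-a segment, Δv = aΔt and Δx = v₀Δt + ½aΔt²; chain segment to segment.
0–2 s: v starts 1 m/s; Δx = 1·2 + ½·8·2² = 18 m; v ends 17 m/s.
2–8 s: v starts 17 m/s; Δx = 17·6 + ½·9·6² = 264 m; v ends 71 m/s.
8–14 s: v starts 71 m/s; Δx = 71·6 + ½·-4·6² = 354 m; v ends 47 m/s.
x(14) = 4 + Σ Δx = 640 m.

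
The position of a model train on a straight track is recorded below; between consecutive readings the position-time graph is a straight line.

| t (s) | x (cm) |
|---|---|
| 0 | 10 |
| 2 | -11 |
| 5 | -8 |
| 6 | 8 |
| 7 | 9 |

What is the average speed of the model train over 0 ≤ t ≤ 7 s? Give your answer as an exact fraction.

Average speed = (total path length)/(elapsed time); on a piecewise-linear x-t graph the path length is Σ|Δx|.
0–2 s: |Δx| = |-11 − 10| = 21 cm
2–5 s: |Δx| = |-8 − -11| = 3 cm
5–6 s: |Δx| = |8 − -8| = 16 cm
6–7 s: |Δx| = |9 − 8| = 1 cm
Total path = 41 cm; average speed = 41/7 = 41/7 cm/s.

41/7 cm/s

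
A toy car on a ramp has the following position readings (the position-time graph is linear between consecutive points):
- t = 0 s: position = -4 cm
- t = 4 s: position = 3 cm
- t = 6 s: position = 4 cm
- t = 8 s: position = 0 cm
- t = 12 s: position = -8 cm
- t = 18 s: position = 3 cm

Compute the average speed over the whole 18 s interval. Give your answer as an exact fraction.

31/18 cm/s

Average speed = (total path length)/(elapsed time); on a piecewise-linear x-t graph the path length is Σ|Δx|.
0–4 s: |Δx| = |3 − -4| = 7 cm
4–6 s: |Δx| = |4 − 3| = 1 cm
6–8 s: |Δx| = |0 − 4| = 4 cm
8–12 s: |Δx| = |-8 − 0| = 8 cm
12–18 s: |Δx| = |3 − -8| = 11 cm
Total path = 31 cm; average speed = 31/18 = 31/18 cm/s.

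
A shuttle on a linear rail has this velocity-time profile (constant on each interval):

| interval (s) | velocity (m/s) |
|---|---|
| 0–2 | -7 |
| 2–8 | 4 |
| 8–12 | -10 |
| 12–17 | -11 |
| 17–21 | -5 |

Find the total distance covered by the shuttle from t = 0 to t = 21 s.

Total distance travelled is ∫|v| dt — sum the magnitudes of each area piece.
0–2 s: |-7| × 2 = 14 m
2–8 s: |4| × 6 = 24 m
8–12 s: |-10| × 4 = 40 m
12–17 s: |-11| × 5 = 55 m
17–21 s: |-5| × 4 = 20 m
Total distance = 153 m

153 m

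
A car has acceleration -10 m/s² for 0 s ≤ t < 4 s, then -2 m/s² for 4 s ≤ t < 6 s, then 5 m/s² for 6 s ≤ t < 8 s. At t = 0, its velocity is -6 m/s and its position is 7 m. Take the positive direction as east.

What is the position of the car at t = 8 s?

-283 m

On each constant-a segment, Δv = aΔt and Δx = v₀Δt + ½aΔt²; chain segment to segment.
0–4 s: v starts -6 m/s; Δx = -6·4 + ½·-10·4² = -104 m; v ends -46 m/s.
4–6 s: v starts -46 m/s; Δx = -46·2 + ½·-2·2² = -96 m; v ends -50 m/s.
6–8 s: v starts -50 m/s; Δx = -50·2 + ½·5·2² = -90 m; v ends -40 m/s.
x(8) = 7 + Σ Δx = -283 m.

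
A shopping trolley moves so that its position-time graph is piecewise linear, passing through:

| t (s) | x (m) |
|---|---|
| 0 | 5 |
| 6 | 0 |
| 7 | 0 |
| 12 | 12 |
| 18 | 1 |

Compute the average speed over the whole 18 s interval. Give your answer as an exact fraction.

14/9 m/s

Average speed = (total path length)/(elapsed time); on a piecewise-linear x-t graph the path length is Σ|Δx|.
0–6 s: |Δx| = |0 − 5| = 5 m
6–7 s: |Δx| = |0 − 0| = 0 m
7–12 s: |Δx| = |12 − 0| = 12 m
12–18 s: |Δx| = |1 − 12| = 11 m
Total path = 28 m; average speed = 28/18 = 14/9 m/s.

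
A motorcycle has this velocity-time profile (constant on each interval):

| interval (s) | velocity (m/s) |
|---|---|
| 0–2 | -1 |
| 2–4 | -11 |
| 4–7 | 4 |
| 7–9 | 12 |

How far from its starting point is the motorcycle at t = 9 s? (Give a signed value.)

12 m

Displacement is the signed area under the v-t curve.
0–2 s: -1 × 2 = -2 m
2–4 s: -11 × 2 = -22 m
4–7 s: 4 × 3 = 12 m
7–9 s: 12 × 2 = 24 m
Net displacement = 12 m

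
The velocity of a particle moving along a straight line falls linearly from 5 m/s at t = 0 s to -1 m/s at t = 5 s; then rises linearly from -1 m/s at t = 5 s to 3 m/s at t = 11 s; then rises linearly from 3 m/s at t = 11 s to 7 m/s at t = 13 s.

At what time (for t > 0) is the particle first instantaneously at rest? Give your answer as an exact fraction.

v changes sign on 0–5 s (from 5 to -1); the graph is linear there, so v = 0 at t = 0 + (-5)·(5 − 0)/(-1 − 5) = 25/6 s.

t = 25/6 s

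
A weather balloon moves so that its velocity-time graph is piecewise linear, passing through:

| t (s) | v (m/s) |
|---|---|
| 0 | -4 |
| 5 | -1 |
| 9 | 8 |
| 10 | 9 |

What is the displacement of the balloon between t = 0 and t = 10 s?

10 m

Displacement is the signed area under the v-t curve.
0–5 s: ½(-4 + -1)(5) = -12.5 m
5–9 s: ½(-1 + 8)(4) = 14 m
9–10 s: ½(8 + 9)(1) = 8.5 m
Net displacement = 10 m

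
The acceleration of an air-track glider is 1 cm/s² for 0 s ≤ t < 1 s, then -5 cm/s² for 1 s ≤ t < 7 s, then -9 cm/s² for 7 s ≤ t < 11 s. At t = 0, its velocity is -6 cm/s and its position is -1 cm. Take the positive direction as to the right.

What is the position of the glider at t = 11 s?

On each constant-a segment, Δv = aΔt and Δx = v₀Δt + ½aΔt²; chain segment to segment.
0–1 s: v starts -6 cm/s; Δx = -6·1 + ½·1·1² = -5.5 cm; v ends -5 cm/s.
1–7 s: v starts -5 cm/s; Δx = -5·6 + ½·-5·6² = -120 cm; v ends -35 cm/s.
7–11 s: v starts -35 cm/s; Δx = -35·4 + ½·-9·4² = -212 cm; v ends -71 cm/s.
x(11) = -1 + Σ Δx = -338.5 cm.

-338.5 cm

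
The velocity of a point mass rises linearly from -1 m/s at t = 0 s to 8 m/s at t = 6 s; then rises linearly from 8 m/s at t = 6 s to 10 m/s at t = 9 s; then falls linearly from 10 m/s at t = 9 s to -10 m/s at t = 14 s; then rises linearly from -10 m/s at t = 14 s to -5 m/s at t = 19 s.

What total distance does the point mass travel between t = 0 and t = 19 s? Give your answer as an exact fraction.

Distance (not displacement) is the total path length: add the absolute areas under v-t.
0–6 s: v = 0 at t = 2/3 s; triangle areas 1/3 + 64/3 = 65/3 m
6–9 s: |½(8 + 10)(3)| = 27 m
9–14 s: v = 0 at t = 11.5 s; triangle areas 12.5 + 12.5 = 25 m
14–19 s: |½(-10 + -5)(5)| = 37.5 m
Total distance = 667/6 m

667/6 m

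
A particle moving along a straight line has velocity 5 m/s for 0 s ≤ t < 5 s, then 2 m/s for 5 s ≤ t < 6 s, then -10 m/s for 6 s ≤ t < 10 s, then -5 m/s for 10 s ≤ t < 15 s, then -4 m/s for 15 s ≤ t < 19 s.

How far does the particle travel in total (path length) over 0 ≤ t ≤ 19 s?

Distance (not displacement) is the total path length: add the absolute areas under v-t.
0–5 s: |5| × 5 = 25 m
5–6 s: |2| × 1 = 2 m
6–10 s: |-10| × 4 = 40 m
10–15 s: |-5| × 5 = 25 m
15–19 s: |-4| × 4 = 16 m
Total distance = 108 m

108 m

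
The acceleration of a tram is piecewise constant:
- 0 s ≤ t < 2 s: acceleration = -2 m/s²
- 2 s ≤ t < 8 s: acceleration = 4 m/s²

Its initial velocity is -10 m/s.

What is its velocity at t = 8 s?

10 m/s

Δv equals the area under the a-t graph; then v = v₀ + Δv.
0–2 s: -2 × 2 = -4 m/s
2–8 s: 4 × 6 = 24 m/s
Δv = 20 m/s, so v(8) = -10 + (20) = 10 m/s.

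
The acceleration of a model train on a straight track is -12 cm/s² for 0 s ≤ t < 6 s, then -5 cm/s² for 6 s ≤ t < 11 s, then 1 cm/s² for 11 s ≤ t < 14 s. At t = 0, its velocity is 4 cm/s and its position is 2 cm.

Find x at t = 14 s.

On each constant-a segment, Δv = aΔt and Δx = v₀Δt + ½aΔt²; chain segment to segment.
0–6 s: v starts 4 cm/s; Δx = 4·6 + ½·-12·6² = -192 cm; v ends -68 cm/s.
6–11 s: v starts -68 cm/s; Δx = -68·5 + ½·-5·5² = -402.5 cm; v ends -93 cm/s.
11–14 s: v starts -93 cm/s; Δx = -93·3 + ½·1·3² = -274.5 cm; v ends -90 cm/s.
x(14) = 2 + Σ Δx = -867 cm.

-867 cm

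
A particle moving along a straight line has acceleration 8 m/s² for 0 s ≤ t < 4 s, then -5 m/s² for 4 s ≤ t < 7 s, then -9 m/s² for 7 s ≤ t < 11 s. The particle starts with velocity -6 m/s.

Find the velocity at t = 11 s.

Δv equals the area under the a-t graph; then v = v₀ + Δv.
0–4 s: 8 × 4 = 32 m/s
4–7 s: -5 × 3 = -15 m/s
7–11 s: -9 × 4 = -36 m/s
Δv = -19 m/s, so v(11) = -6 + (-19) = -25 m/s.

-25 m/s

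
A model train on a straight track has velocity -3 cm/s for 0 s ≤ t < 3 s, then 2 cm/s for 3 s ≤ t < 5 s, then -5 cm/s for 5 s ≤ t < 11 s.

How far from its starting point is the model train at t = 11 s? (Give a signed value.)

Net displacement equals the area under the velocity-time graph (areas below the axis count negative).
0–3 s: -3 × 3 = -9 cm
3–5 s: 2 × 2 = 4 cm
5–11 s: -5 × 6 = -30 cm
Net displacement = -35 cm

-35 cm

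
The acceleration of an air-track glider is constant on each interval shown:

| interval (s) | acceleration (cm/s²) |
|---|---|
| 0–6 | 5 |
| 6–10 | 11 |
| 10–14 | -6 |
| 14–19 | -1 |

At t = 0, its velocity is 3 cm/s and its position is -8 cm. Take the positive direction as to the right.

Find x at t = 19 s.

On each constant-a segment, Δv = aΔt and Δx = v₀Δt + ½aΔt²; chain segment to segment.
0–6 s: v starts 3 cm/s; Δx = 3·6 + ½·5·6² = 108 cm; v ends 33 cm/s.
6–10 s: v starts 33 cm/s; Δx = 33·4 + ½·11·4² = 220 cm; v ends 77 cm/s.
10–14 s: v starts 77 cm/s; Δx = 77·4 + ½·-6·4² = 260 cm; v ends 53 cm/s.
14–19 s: v starts 53 cm/s; Δx = 53·5 + ½·-1·5² = 252.5 cm; v ends 48 cm/s.
x(19) = -8 + Σ Δx = 832.5 cm.

832.5 cm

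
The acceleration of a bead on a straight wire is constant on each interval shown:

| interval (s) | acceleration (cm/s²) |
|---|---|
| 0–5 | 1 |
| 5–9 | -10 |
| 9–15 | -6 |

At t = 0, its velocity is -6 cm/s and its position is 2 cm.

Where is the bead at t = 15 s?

On each constant-a segment, Δv = aΔt and Δx = v₀Δt + ½aΔt²; chain segment to segment.
0–5 s: v starts -6 cm/s; Δx = -6·5 + ½·1·5² = -17.5 cm; v ends -1 cm/s.
5–9 s: v starts -1 cm/s; Δx = -1·4 + ½·-10·4² = -84 cm; v ends -41 cm/s.
9–15 s: v starts -41 cm/s; Δx = -41·6 + ½·-6·6² = -354 cm; v ends -77 cm/s.
x(15) = 2 + Σ Δx = -453.5 cm.

-453.5 cm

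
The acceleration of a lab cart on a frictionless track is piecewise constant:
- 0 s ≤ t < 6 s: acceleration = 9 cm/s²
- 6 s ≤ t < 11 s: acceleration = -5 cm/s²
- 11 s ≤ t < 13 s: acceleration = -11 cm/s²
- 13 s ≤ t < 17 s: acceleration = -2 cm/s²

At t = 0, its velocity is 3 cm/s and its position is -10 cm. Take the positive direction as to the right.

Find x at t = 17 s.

On each constant-a segment, Δv = aΔt and Δx = v₀Δt + ½aΔt²; chain segment to segment.
0–6 s: v starts 3 cm/s; Δx = 3·6 + ½·9·6² = 180 cm; v ends 57 cm/s.
6–11 s: v starts 57 cm/s; Δx = 57·5 + ½·-5·5² = 222.5 cm; v ends 32 cm/s.
11–13 s: v starts 32 cm/s; Δx = 32·2 + ½·-11·2² = 42 cm; v ends 10 cm/s.
13–17 s: v starts 10 cm/s; Δx = 10·4 + ½·-2·4² = 24 cm; v ends 2 cm/s.
x(17) = -10 + Σ Δx = 458.5 cm.

458.5 cm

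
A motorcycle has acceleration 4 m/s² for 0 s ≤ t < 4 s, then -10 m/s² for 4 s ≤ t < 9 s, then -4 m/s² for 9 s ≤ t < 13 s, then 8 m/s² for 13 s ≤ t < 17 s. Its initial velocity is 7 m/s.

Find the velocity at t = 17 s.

Δv equals the area under the a-t graph; then v = v₀ + Δv.
0–4 s: 4 × 4 = 16 m/s
4–9 s: -10 × 5 = -50 m/s
9–13 s: -4 × 4 = -16 m/s
13–17 s: 8 × 4 = 32 m/s
Δv = -18 m/s, so v(17) = 7 + (-18) = -11 m/s.

-11 m/s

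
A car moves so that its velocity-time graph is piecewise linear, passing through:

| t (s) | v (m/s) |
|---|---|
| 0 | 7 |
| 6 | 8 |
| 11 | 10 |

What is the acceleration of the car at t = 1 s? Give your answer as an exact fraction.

Acceleration is the slope of the v-t graph on 0–6 s: (8 − 7)/(6 − 0) = 1/6 m/s².

1/6 m/s²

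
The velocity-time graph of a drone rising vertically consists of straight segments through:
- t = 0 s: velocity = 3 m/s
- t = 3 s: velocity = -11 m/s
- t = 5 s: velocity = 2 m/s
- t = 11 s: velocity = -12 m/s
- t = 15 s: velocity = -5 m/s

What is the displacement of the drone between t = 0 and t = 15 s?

Displacement is the signed area under the v-t curve.
0–3 s: ½(3 + -11)(3) = -12 m
3–5 s: ½(-11 + 2)(2) = -9 m
5–11 s: ½(2 + -12)(6) = -30 m
11–15 s: ½(-12 + -5)(4) = -34 m
Net displacement = -85 m

-85 m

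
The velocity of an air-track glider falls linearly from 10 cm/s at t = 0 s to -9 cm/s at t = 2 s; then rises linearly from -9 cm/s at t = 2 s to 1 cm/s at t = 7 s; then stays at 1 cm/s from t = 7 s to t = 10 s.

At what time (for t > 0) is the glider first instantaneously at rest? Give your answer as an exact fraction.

v changes sign on 0–2 s (from 10 to -9); the graph is linear there, so v = 0 at t = 0 + (-10)·(2 − 0)/(-9 − 10) = 20/19 s.

t = 20/19 s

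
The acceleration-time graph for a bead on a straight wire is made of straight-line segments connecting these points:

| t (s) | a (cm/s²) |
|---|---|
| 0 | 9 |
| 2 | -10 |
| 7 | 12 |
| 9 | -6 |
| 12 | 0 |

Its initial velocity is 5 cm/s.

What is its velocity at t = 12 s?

Δv equals the area under the a-t graph; then v = v₀ + Δv.
0–2 s: ½(9 + -10)(2) = -1 cm/s
2–7 s: ½(-10 + 12)(5) = 5 cm/s
7–9 s: ½(12 + -6)(2) = 6 cm/s
9–12 s: ½(-6 + 0)(3) = -9 cm/s
Δv = 1 cm/s, so v(12) = 5 + (1) = 6 cm/s.

6 cm/s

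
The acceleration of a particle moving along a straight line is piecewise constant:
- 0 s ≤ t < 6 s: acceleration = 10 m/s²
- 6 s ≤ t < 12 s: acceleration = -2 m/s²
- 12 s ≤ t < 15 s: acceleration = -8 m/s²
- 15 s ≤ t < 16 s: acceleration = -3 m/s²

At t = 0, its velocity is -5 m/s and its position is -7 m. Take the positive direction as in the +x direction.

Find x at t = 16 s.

On each constant-a segment, Δv = aΔt and Δx = v₀Δt + ½aΔt²; chain segment to segment.
0–6 s: v starts -5 m/s; Δx = -5·6 + ½·10·6² = 150 m; v ends 55 m/s.
6–12 s: v starts 55 m/s; Δx = 55·6 + ½·-2·6² = 294 m; v ends 43 m/s.
12–15 s: v starts 43 m/s; Δx = 43·3 + ½·-8·3² = 93 m; v ends 19 m/s.
15–16 s: v starts 19 m/s; Δx = 19·1 + ½·-3·1² = 17.5 m; v ends 16 m/s.
x(16) = -7 + Σ Δx = 547.5 m.

547.5 m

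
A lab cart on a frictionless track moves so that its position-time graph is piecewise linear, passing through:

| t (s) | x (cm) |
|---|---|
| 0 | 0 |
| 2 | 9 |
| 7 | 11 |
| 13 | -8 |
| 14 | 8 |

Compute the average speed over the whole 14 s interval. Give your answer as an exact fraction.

23/7 cm/s

Average speed = (total path length)/(elapsed time); on a piecewise-linear x-t graph the path length is Σ|Δx|.
0–2 s: |Δx| = |9 − 0| = 9 cm
2–7 s: |Δx| = |11 − 9| = 2 cm
7–13 s: |Δx| = |-8 − 11| = 19 cm
13–14 s: |Δx| = |8 − -8| = 16 cm
Total path = 46 cm; average speed = 46/14 = 23/7 cm/s.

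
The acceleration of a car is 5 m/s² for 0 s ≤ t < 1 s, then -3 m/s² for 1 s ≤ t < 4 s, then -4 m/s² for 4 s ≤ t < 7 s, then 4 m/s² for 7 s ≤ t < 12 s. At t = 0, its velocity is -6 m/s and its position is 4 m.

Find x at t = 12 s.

On each constant-a segment, Δv = aΔt and Δx = v₀Δt + ½aΔt²; chain segment to segment.
0–1 s: v starts -6 m/s; Δx = -6·1 + ½·5·1² = -3.5 m; v ends -1 m/s.
1–4 s: v starts -1 m/s; Δx = -1·3 + ½·-3·3² = -16.5 m; v ends -10 m/s.
4–7 s: v starts -10 m/s; Δx = -10·3 + ½·-4·3² = -48 m; v ends -22 m/s.
7–12 s: v starts -22 m/s; Δx = -22·5 + ½·4·5² = -60 m; v ends -2 m/s.
x(12) = 4 + Σ Δx = -124 m.

-124 m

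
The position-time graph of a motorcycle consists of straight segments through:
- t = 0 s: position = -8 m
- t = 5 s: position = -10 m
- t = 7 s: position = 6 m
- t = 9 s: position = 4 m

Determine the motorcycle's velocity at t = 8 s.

Velocity is the slope of the x-t graph on 7–9 s: (4 − 6)/(9 − 7) = -1 m/s.

-1 m/s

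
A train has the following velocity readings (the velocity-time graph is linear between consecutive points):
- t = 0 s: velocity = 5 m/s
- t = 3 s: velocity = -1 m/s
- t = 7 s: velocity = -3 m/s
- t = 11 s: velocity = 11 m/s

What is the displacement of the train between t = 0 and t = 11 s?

14 m

Displacement is the signed area under the v-t curve.
0–3 s: ½(5 + -1)(3) = 6 m
3–7 s: ½(-1 + -3)(4) = -8 m
7–11 s: ½(-3 + 11)(4) = 16 m
Net displacement = 14 m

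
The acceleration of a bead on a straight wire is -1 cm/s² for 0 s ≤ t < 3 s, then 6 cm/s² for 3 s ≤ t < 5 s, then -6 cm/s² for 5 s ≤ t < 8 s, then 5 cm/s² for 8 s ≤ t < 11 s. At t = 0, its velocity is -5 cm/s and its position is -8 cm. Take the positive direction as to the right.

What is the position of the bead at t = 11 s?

-66 cm

On each constant-a segment, Δv = aΔt and Δx = v₀Δt + ½aΔt²; chain segment to segment.
0–3 s: v starts -5 cm/s; Δx = -5·3 + ½·-1·3² = -19.5 cm; v ends -8 cm/s.
3–5 s: v starts -8 cm/s; Δx = -8·2 + ½·6·2² = -4 cm; v ends 4 cm/s.
5–8 s: v starts 4 cm/s; Δx = 4·3 + ½·-6·3² = -15 cm; v ends -14 cm/s.
8–11 s: v starts -14 cm/s; Δx = -14·3 + ½·5·3² = -19.5 cm; v ends 1 cm/s.
x(11) = -8 + Σ Δx = -66 cm.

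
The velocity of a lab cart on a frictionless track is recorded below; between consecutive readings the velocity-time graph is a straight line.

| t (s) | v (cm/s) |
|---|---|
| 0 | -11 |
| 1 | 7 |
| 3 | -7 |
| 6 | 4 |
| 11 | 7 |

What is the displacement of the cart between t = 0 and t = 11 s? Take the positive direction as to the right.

21 cm

Net displacement equals the area under the velocity-time graph (areas below the axis count negative).
0–1 s: ½(-11 + 7)(1) = -2 cm
1–3 s: ½(7 + -7)(2) = 0 cm
3–6 s: ½(-7 + 4)(3) = -4.5 cm
6–11 s: ½(4 + 7)(5) = 27.5 cm
Net displacement = 21 cm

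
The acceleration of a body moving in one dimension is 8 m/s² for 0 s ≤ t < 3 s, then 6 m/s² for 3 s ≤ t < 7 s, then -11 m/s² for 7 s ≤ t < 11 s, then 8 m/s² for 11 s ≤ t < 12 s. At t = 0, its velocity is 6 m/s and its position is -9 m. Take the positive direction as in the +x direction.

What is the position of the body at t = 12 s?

On each constant-a segment, Δv = aΔt and Δx = v₀Δt + ½aΔt²; chain segment to segment.
0–3 s: v starts 6 m/s; Δx = 6·3 + ½·8·3² = 54 m; v ends 30 m/s.
3–7 s: v starts 30 m/s; Δx = 30·4 + ½·6·4² = 168 m; v ends 54 m/s.
7–11 s: v starts 54 m/s; Δx = 54·4 + ½·-11·4² = 128 m; v ends 10 m/s.
11–12 s: v starts 10 m/s; Δx = 10·1 + ½·8·1² = 14 m; v ends 18 m/s.
x(12) = -9 + Σ Δx = 355 m.

355 m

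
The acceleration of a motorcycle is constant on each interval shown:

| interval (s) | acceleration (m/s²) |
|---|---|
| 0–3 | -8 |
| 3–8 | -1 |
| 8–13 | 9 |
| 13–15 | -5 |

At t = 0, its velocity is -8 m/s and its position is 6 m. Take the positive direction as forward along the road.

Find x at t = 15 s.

On each constant-a segment, Δv = aΔt and Δx = v₀Δt + ½aΔt²; chain segment to segment.
0–3 s: v starts -8 m/s; Δx = -8·3 + ½·-8·3² = -60 m; v ends -32 m/s.
3–8 s: v starts -32 m/s; Δx = -32·5 + ½·-1·5² = -172.5 m; v ends -37 m/s.
8–13 s: v starts -37 m/s; Δx = -37·5 + ½·9·5² = -72.5 m; v ends 8 m/s.
13–15 s: v starts 8 m/s; Δx = 8·2 + ½·-5·2² = 6 m; v ends -2 m/s.
x(15) = 6 + Σ Δx = -293 m.

-293 m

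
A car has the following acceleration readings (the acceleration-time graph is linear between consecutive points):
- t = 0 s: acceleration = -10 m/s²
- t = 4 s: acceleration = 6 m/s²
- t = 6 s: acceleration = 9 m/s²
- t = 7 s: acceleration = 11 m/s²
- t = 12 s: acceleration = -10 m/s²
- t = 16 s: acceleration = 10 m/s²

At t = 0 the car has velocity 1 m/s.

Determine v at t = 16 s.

20.5 m/s

Δv equals the area under the a-t graph; then v = v₀ + Δv.
0–4 s: ½(-10 + 6)(4) = -8 m/s
4–6 s: ½(6 + 9)(2) = 15 m/s
6–7 s: ½(9 + 11)(1) = 10 m/s
7–12 s: ½(11 + -10)(5) = 2.5 m/s
12–16 s: ½(-10 + 10)(4) = 0 m/s
Δv = 19.5 m/s, so v(16) = 1 + (19.5) = 20.5 m/s.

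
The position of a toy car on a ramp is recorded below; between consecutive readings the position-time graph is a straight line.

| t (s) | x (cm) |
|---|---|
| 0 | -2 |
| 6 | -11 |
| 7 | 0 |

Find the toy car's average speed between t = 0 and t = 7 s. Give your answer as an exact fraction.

Average speed = (total path length)/(elapsed time); on a piecewise-linear x-t graph the path length is Σ|Δx|.
0–6 s: |Δx| = |-11 − -2| = 9 cm
6–7 s: |Δx| = |0 − -11| = 11 cm
Total path = 20 cm; average speed = 20/7 = 20/7 cm/s.

20/7 cm/s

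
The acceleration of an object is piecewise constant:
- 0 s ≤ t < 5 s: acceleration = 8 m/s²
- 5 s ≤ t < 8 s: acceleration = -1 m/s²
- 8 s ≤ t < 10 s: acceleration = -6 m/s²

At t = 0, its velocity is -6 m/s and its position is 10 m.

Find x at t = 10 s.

227.5 m

On each constant-a segment, Δv = aΔt and Δx = v₀Δt + ½aΔt²; chain segment to segment.
0–5 s: v starts -6 m/s; Δx = -6·5 + ½·8·5² = 70 m; v ends 34 m/s.
5–8 s: v starts 34 m/s; Δx = 34·3 + ½·-1·3² = 97.5 m; v ends 31 m/s.
8–10 s: v starts 31 m/s; Δx = 31·2 + ½·-6·2² = 50 m; v ends 19 m/s.
x(10) = 10 + Σ Δx = 227.5 m.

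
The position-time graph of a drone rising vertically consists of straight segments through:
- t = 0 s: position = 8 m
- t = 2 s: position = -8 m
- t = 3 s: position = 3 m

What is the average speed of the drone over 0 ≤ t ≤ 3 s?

Average speed = (total path length)/(elapsed time); on a piecewise-linear x-t graph the path length is Σ|Δx|.
0–2 s: |Δx| = |-8 − 8| = 16 m
2–3 s: |Δx| = |3 − -8| = 11 m
Total path = 27 m; average speed = 27/3 = 9 m/s.

9 m/s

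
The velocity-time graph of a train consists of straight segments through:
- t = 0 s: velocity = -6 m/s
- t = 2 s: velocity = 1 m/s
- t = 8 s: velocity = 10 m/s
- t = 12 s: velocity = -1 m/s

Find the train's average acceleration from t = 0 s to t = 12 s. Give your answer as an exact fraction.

5/12 m/s²

Average acceleration = Δv/Δt = (-1 − -6)/(12 − 0) = 5/12 m/s².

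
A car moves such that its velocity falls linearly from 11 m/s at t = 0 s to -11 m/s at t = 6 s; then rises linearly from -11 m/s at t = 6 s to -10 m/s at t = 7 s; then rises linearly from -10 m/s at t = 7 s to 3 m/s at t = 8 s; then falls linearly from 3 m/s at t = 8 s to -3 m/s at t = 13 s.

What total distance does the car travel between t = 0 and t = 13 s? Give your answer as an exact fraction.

1435/26 m

Total distance travelled is ∫|v| dt — sum the magnitudes of each area piece.
0–6 s: v = 0 at t = 3 s; triangle areas 16.5 + 16.5 = 33 m
6–7 s: |½(-11 + -10)(1)| = 10.5 m
7–8 s: v = 0 at t = 101/13 s; triangle areas 50/13 + 9/26 = 109/26 m
8–13 s: v = 0 at t = 10.5 s; triangle areas 3.75 + 3.75 = 7.5 m
Total distance = 1435/26 m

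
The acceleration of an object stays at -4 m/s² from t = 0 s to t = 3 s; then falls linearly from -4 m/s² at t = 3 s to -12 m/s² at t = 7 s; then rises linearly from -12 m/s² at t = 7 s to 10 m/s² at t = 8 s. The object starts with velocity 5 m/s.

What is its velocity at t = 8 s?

-40 m/s

Δv equals the area under the a-t graph; then v = v₀ + Δv.
0–3 s: -4 × 3 = -12 m/s
3–7 s: ½(-4 + -12)(4) = -32 m/s
7–8 s: ½(-12 + 10)(1) = -1 m/s
Δv = -45 m/s, so v(8) = 5 + (-45) = -40 m/s.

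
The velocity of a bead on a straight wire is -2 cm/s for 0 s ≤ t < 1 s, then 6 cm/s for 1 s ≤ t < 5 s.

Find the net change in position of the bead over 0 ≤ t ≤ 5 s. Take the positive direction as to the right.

Net displacement equals the area under the velocity-time graph (areas below the axis count negative).
0–1 s: -2 × 1 = -2 cm
1–5 s: 6 × 4 = 24 cm
Net displacement = 22 cm

22 cm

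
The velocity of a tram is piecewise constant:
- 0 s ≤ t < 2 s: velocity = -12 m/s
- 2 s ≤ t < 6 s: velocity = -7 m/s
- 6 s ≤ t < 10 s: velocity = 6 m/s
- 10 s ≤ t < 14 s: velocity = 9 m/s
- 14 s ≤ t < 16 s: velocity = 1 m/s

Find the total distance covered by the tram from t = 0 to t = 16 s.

Total distance travelled is ∫|v| dt — sum the magnitudes of each area piece.
0–2 s: |-12| × 2 = 24 m
2–6 s: |-7| × 4 = 28 m
6–10 s: |6| × 4 = 24 m
10–14 s: |9| × 4 = 36 m
14–16 s: |1| × 2 = 2 m
Total distance = 114 m

114 m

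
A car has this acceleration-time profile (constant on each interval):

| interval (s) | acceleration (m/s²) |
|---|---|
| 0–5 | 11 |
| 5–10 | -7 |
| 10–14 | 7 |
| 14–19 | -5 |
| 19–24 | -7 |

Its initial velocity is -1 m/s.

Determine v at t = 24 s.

-13 m/s

Δv equals the area under the a-t graph; then v = v₀ + Δv.
0–5 s: 11 × 5 = 55 m/s
5–10 s: -7 × 5 = -35 m/s
10–14 s: 7 × 4 = 28 m/s
14–19 s: -5 × 5 = -25 m/s
19–24 s: -7 × 5 = -35 m/s
Δv = -12 m/s, so v(24) = -1 + (-12) = -13 m/s.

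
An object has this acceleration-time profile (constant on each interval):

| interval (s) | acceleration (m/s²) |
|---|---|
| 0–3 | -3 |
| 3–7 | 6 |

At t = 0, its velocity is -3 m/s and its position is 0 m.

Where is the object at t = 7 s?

On each constant-a segment, Δv = aΔt and Δx = v₀Δt + ½aΔt²; chain segment to segment.
0–3 s: v starts -3 m/s; Δx = -3·3 + ½·-3·3² = -22.5 m; v ends -12 m/s.
3–7 s: v starts -12 m/s; Δx = -12·4 + ½·6·4² = 0 m; v ends 12 m/s.
x(7) = 0 + Σ Δx = -22.5 m.

-22.5 m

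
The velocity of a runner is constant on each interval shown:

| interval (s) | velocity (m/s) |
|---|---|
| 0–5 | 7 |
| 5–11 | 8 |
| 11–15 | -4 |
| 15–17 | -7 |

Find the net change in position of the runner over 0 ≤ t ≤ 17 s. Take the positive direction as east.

53 m

Displacement is the signed area under the v-t curve.
0–5 s: 7 × 5 = 35 m
5–11 s: 8 × 6 = 48 m
11–15 s: -4 × 4 = -16 m
15–17 s: -7 × 2 = -14 m
Net displacement = 53 m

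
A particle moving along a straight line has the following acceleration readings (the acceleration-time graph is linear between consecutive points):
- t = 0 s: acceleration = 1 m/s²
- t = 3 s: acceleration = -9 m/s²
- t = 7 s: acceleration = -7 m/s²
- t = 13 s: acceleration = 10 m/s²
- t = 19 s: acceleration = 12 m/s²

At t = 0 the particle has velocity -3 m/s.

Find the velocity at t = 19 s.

28 m/s

Δv equals the area under the a-t graph; then v = v₀ + Δv.
0–3 s: ½(1 + -9)(3) = -12 m/s
3–7 s: ½(-9 + -7)(4) = -32 m/s
7–13 s: ½(-7 + 10)(6) = 9 m/s
13–19 s: ½(10 + 12)(6) = 66 m/s
Δv = 31 m/s, so v(19) = -3 + (31) = 28 m/s.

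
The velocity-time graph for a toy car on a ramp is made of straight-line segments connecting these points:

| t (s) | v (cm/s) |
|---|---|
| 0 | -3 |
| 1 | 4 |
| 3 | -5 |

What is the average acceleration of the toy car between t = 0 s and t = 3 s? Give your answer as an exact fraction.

-2/3 cm/s²

Average acceleration = Δv/Δt = (-5 − -3)/(3 − 0) = -2/3 cm/s².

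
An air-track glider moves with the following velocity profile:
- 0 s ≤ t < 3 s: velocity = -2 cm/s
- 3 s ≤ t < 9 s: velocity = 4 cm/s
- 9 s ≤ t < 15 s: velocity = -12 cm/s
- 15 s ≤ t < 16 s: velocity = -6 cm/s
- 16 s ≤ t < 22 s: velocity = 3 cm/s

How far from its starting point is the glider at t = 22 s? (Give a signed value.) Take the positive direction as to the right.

Displacement is the signed area under the v-t curve.
0–3 s: -2 × 3 = -6 cm
3–9 s: 4 × 6 = 24 cm
9–15 s: -12 × 6 = -72 cm
15–16 s: -6 × 1 = -6 cm
16–22 s: 3 × 6 = 18 cm
Net displacement = -42 cm

-42 cm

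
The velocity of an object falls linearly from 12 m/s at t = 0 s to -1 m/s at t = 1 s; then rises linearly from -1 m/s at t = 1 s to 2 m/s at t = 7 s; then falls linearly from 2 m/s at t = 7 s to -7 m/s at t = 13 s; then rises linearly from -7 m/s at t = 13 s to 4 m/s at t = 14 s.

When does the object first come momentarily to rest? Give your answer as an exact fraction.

v changes sign on 0–1 s (from 12 to -1); the graph is linear there, so v = 0 at t = 0 + (-12)·(1 − 0)/(-1 − 12) = 12/13 s.

t = 12/13 s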